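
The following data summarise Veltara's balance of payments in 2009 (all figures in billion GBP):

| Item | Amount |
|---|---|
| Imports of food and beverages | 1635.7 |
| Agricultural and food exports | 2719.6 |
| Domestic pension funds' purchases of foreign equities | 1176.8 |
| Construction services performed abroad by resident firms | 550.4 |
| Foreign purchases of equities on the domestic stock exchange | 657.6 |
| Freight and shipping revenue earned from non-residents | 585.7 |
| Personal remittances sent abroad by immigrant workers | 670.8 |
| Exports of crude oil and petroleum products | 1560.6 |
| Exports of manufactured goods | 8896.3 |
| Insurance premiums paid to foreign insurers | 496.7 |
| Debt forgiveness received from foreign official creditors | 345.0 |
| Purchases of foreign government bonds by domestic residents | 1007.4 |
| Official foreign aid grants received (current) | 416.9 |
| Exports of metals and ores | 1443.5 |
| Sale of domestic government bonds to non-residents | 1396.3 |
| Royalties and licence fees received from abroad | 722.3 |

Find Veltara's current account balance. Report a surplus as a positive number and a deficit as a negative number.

14092.1

Goods: 1443.5 + 1560.6 - 1635.7 + 8896.3 + 2719.6 = 12984.3
Services: -496.7 + 585.7 + 722.3 + 550.4 = 1361.7
Secondary income: 416.9 - 670.8 = -253.9
Current account = 12984.3 + 1361.7 + (-253.9) = 14092.1
(Excluded from the current account — financial account: domestic pension funds' purchases of foreign equities 1176.8, foreign purchases of equities on the domestic stock exchange 657.6, purchases of foreign government bonds by domestic residents 1007.4, sale of domestic government bonds to non-residents 1396.3; capital account: debt forgiveness received from foreign official creditors 345.0.)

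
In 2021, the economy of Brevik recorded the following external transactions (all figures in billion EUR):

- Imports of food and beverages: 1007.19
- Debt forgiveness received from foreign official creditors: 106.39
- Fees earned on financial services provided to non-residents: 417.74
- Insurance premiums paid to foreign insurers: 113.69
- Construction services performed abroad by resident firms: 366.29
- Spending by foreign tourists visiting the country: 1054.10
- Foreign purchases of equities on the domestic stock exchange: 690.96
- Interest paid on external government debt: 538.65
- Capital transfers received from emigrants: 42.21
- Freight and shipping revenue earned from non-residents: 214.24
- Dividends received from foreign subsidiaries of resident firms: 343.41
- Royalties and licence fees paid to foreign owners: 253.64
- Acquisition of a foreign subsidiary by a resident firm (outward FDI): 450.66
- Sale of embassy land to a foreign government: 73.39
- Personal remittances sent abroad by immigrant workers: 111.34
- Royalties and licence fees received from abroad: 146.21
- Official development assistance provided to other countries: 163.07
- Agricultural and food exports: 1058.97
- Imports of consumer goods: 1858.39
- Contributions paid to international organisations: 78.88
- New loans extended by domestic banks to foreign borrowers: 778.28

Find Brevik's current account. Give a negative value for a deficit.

-523.89

Goods: -1858.39 + 1058.97 - 1007.19 = -1806.61
Services: -253.64 - 113.69 + 417.74 + 366.29 + 146.21 + 214.24 + 1054.10 = 1831.25
Primary income: -538.65 + 343.41 = -195.24
Secondary income: -163.07 - 78.88 - 111.34 = -353.29
Current account = (-1806.61) + 1831.25 + (-195.24) + (-353.29) = -523.89
(Excluded from the current account — capital account: debt forgiveness received from foreign official creditors 106.39, capital transfers received from emigrants 42.21, sale of embassy land to a foreign government 73.39; financial account: foreign purchases of equities on the domestic stock exchange 690.96, acquisition of a foreign subsidiary by a resident firm (outward FDI) 450.66, new loans extended by domestic banks to foreign borrowers 778.28.)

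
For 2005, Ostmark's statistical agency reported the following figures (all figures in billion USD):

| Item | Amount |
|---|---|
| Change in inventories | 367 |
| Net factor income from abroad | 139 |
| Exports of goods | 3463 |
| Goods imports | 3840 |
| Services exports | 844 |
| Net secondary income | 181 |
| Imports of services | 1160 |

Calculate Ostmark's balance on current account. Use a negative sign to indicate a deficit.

Goods balance = 3463 - 3840 = -377
Services balance = 844 - 1160 = -316
Trade balance (goods + services) = -377 + (-316) = -693
Net primary income = 139
Net secondary income = 181
Current account = -693 + 139 + 181 = -373

-373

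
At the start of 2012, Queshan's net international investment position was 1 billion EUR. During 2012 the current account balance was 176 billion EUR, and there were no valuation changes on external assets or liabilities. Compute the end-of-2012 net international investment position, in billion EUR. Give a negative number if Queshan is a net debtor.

177

With no valuation effects, change in NIIP = current account = 176
End-of-year NIIP = 1 + 176 = 177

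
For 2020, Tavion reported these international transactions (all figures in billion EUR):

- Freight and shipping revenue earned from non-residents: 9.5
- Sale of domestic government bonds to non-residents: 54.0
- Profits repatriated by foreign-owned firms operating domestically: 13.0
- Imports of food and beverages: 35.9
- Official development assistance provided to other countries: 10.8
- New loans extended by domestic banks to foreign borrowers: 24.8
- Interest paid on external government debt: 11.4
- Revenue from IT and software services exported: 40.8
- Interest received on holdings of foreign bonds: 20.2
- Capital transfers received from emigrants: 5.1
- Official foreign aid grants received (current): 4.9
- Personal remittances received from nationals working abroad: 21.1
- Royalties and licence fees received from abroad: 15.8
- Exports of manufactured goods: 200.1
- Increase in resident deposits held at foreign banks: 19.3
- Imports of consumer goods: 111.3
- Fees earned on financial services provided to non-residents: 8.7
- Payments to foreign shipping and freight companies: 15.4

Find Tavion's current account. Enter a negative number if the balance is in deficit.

Goods: -111.3 + 200.1 - 35.9 = 52.9
Services: -15.4 + 40.8 + 8.7 + 9.5 + 15.8 = 59.4
Primary income: -13.0 + 20.2 - 11.4 = -4.2
Secondary income: 21.1 - 10.8 + 4.9 = 15.2
Current account = 52.9 + 59.4 + (-4.2) + 15.2 = 123.3
(Excluded from the current account — financial account: sale of domestic government bonds to non-residents 54.0, new loans extended by domestic banks to foreign borrowers 24.8, increase in resident deposits held at foreign banks 19.3; capital account: capital transfers received from emigrants 5.1.)

123.3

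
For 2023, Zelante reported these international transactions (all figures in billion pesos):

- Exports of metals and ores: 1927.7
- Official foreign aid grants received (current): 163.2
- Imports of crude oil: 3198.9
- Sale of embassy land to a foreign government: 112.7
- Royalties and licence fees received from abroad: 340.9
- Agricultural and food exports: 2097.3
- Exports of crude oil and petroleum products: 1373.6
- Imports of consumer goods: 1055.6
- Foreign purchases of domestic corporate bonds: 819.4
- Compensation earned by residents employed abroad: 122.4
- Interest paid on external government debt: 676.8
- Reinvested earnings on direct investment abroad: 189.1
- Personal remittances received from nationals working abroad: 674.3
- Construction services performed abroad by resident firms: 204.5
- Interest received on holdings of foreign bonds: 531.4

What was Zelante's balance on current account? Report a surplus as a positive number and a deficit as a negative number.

2693.1

Goods: 1373.6 - 3198.9 - 1055.6 + 2097.3 + 1927.7 = 1144.1
Services: 204.5 + 340.9 = 545.4
Primary income: -676.8 + 189.1 + 122.4 + 531.4 = 166.1
Secondary income: 674.3 + 163.2 = 837.5
Current account = 1144.1 + 545.4 + 166.1 + 837.5 = 2693.1
(Excluded from the current account — capital account: sale of embassy land to a foreign government 112.7; financial account: foreign purchases of domestic corporate bonds 819.4.)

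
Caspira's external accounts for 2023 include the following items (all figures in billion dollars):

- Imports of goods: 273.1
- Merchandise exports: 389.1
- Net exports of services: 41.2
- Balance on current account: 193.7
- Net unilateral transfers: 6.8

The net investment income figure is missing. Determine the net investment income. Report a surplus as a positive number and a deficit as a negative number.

29.7

Current account = goods balance + services balance + net primary income + net secondary income
Sum of the known components = 164.0
Net investment income = CA - (known components) = 193.7 - 164.0 = 29.7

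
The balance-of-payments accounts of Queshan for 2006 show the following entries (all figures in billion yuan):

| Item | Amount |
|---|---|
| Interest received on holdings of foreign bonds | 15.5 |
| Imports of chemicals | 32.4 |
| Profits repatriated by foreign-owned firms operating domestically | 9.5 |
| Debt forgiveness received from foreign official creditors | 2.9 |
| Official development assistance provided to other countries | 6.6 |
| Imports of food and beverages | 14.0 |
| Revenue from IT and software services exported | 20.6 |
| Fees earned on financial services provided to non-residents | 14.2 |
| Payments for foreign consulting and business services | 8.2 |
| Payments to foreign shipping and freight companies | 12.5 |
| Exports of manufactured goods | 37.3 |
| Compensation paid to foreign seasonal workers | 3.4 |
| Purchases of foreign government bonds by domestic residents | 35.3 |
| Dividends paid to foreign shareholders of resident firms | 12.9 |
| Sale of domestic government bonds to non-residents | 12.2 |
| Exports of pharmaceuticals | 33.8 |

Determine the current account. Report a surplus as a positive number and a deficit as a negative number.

Goods: 33.8 - 14.0 - 32.4 + 37.3 = 24.7
Services: -12.5 - 8.2 + 20.6 + 14.2 = 14.1
Primary income: -3.4 + 15.5 - 9.5 - 12.9 = -10.3
Secondary income: -6.6
Current account = 24.7 + 14.1 + (-10.3) + (-6.6) = 21.9
(Excluded from the current account — capital account: debt forgiveness received from foreign official creditors 2.9; financial account: purchases of foreign government bonds by domestic residents 35.3, sale of domestic government bonds to non-residents 12.2.)

21.9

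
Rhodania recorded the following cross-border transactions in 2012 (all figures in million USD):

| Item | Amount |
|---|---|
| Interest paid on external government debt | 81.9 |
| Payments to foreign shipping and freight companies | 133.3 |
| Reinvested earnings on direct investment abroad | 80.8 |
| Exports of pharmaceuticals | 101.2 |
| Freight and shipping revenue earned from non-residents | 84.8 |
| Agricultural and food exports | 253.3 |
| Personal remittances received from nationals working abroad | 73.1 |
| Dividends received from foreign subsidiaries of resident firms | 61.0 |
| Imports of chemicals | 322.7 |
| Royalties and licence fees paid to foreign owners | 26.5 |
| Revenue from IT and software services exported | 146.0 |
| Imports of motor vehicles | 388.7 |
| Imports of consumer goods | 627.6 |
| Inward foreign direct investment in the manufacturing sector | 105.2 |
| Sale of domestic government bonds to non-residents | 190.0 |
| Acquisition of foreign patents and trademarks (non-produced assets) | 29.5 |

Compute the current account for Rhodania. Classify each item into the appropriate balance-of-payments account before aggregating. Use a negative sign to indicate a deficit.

-780.5

Goods: 253.3 - 322.7 + 101.2 - 627.6 - 388.7 = -984.5
Services: 146.0 + 84.8 - 26.5 - 133.3 = 71.0
Primary income: 80.8 - 81.9 + 61.0 = 59.9
Secondary income: 73.1
Current account = (-984.5) + 71.0 + 59.9 + 73.1 = -780.5
(Excluded from the current account — financial account: inward foreign direct investment in the manufacturing sector 105.2, sale of domestic government bonds to non-residents 190.0; capital account: acquisition of foreign patents and trademarks (non-produced assets) 29.5.)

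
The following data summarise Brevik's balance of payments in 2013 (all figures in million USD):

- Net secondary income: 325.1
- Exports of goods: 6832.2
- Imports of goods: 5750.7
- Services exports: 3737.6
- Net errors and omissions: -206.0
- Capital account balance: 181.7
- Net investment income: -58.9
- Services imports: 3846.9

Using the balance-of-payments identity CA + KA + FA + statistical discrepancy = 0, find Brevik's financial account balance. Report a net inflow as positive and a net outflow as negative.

Goods balance = 6832.2 - 5750.7 = 1081.5
Services balance = 3737.6 - 3846.9 = -109.3
Trade balance (goods + services) = 1081.5 + (-109.3) = 972.2
Net primary income = -58.9
Net secondary income = 325.1
Current account = 972.2 + (-58.9) + 325.1 = 1238.4
Financial account = -(1238.4 + 181.7 + (-206.0)) = -1214.1

-1214.1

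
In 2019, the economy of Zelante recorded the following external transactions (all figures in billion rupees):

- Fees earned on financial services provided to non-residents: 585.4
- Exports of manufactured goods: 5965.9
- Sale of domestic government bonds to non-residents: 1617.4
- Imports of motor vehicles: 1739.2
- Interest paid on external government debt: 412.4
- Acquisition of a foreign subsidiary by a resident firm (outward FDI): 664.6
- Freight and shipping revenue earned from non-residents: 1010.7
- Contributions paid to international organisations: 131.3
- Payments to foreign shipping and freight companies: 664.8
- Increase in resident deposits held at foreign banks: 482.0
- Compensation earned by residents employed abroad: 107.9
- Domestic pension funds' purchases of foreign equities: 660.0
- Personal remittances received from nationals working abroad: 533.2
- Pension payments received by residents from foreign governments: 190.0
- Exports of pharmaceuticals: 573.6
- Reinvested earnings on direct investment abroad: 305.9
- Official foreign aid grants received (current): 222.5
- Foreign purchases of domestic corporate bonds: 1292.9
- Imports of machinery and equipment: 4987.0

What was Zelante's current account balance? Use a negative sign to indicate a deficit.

1560.4

Goods: -1739.2 + 573.6 + 5965.9 - 4987.0 = -186.7
Services: -664.8 + 1010.7 + 585.4 = 931.3
Primary income: 305.9 + 107.9 - 412.4 = 1.4
Secondary income: 533.2 + 190.0 + 222.5 - 131.3 = 814.4
Current account = (-186.7) + 931.3 + 1.4 + 814.4 = 1560.4
(Excluded from the current account — financial account: sale of domestic government bonds to non-residents 1617.4, acquisition of a foreign subsidiary by a resident firm (outward FDI) 664.6, increase in resident deposits held at foreign banks 482.0, domestic pension funds' purchases of foreign equities 660.0, foreign purchases of domestic corporate bonds 1292.9.)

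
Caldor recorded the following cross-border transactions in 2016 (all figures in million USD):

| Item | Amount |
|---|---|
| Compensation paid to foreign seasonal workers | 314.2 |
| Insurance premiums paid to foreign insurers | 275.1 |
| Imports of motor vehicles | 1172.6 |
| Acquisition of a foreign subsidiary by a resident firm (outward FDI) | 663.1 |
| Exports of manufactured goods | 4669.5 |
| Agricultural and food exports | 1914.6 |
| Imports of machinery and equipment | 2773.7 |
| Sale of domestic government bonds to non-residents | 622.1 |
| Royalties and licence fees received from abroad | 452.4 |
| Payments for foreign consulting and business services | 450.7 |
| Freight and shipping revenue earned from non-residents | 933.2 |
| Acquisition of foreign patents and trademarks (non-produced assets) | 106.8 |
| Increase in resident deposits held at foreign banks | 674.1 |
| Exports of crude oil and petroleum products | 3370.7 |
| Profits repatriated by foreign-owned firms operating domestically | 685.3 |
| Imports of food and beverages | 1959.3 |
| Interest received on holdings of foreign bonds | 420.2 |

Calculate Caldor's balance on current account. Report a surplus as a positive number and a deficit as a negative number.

4129.7

Goods: -1172.6 + 1914.6 - 1959.3 - 2773.7 + 4669.5 + 3370.7 = 4049.2
Services: -450.7 - 275.1 + 452.4 + 933.2 = 659.8
Primary income: 420.2 - 314.2 - 685.3 = -579.3
Current account = 4049.2 + 659.8 + (-579.3) = 4129.7
(Excluded from the current account — financial account: acquisition of a foreign subsidiary by a resident firm (outward FDI) 663.1, sale of domestic government bonds to non-residents 622.1, increase in resident deposits held at foreign banks 674.1; capital account: acquisition of foreign patents and trademarks (non-produced assets) 106.8.)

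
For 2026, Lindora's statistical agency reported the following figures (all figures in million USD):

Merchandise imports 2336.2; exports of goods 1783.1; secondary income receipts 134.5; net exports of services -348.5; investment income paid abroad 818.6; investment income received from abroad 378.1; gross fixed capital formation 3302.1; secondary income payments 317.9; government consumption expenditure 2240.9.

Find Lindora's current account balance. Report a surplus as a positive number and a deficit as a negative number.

Goods balance = 1783.1 - 2336.2 = -553.1
Services balance = -348.5
Trade balance (goods + services) = -553.1 + (-348.5) = -901.6
Net primary income = 378.1 - 818.6 = -440.5
Net secondary income = 134.5 - 317.9 = -183.4
Current account = -901.6 + (-440.5) + (-183.4) = -1525.5

-1525.5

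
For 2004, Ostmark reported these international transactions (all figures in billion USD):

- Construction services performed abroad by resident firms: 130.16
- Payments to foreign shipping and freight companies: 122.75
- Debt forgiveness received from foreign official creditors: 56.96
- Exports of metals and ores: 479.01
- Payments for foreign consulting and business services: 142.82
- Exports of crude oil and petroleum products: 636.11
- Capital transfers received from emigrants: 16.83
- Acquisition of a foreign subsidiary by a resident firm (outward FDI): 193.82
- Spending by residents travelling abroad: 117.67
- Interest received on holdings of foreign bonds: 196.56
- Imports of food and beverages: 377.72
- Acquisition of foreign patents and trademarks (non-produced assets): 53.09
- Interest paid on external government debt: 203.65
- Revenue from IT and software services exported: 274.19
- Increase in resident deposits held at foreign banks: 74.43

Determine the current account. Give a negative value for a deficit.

751.42

Goods: 636.11 + 479.01 - 377.72 = 737.40
Services: -122.75 - 117.67 + 274.19 + 130.16 - 142.82 = 21.11
Primary income: 196.56 - 203.65 = -7.09
Current account = 737.40 + 21.11 + (-7.09) = 751.42
(Excluded from the current account — capital account: debt forgiveness received from foreign official creditors 56.96, capital transfers received from emigrants 16.83, acquisition of foreign patents and trademarks (non-produced assets) 53.09; financial account: acquisition of a foreign subsidiary by a resident firm (outward FDI) 193.82, increase in resident deposits held at foreign banks 74.43.)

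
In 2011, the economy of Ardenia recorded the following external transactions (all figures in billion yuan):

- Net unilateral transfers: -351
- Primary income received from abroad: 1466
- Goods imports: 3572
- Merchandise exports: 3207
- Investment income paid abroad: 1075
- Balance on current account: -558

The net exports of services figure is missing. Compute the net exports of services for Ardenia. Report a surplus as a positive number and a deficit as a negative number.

Current account = goods balance + services balance + net primary income + net secondary income
Sum of the known components = -325
Net exports of services = CA - (known components) = -558 - (-325) = -233

-233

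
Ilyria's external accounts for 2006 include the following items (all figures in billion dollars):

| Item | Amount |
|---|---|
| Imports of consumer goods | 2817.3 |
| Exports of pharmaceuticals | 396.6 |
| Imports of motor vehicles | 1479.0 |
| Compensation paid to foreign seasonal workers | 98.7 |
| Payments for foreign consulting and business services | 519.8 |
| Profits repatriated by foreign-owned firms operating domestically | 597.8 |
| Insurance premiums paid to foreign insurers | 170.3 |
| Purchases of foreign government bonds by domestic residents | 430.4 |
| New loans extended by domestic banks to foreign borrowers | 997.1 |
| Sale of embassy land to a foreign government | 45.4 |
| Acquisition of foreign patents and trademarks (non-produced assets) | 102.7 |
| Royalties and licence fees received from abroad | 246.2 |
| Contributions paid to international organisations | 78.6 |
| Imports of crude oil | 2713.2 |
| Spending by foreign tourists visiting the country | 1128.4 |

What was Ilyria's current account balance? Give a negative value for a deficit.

-6703.5

Goods: -2713.2 - 1479.0 - 2817.3 + 396.6 = -6612.9
Services: 1128.4 - 519.8 + 246.2 - 170.3 = 684.5
Primary income: -597.8 - 98.7 = -696.5
Secondary income: -78.6
Current account = (-6612.9) + 684.5 + (-696.5) + (-78.6) = -6703.5
(Excluded from the current account — financial account: purchases of foreign government bonds by domestic residents 430.4, new loans extended by domestic banks to foreign borrowers 997.1; capital account: sale of embassy land to a foreign government 45.4, acquisition of foreign patents and trademarks (non-produced assets) 102.7.)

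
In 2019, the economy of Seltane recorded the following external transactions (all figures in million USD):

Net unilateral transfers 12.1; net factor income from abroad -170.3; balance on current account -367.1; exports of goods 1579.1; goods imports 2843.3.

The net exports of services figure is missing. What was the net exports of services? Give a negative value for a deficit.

Current account = goods balance + services balance + net primary income + net secondary income
Sum of the known components = -1422.4
Net exports of services = CA - (known components) = -367.1 - (-1422.4) = 1055.3

1055.3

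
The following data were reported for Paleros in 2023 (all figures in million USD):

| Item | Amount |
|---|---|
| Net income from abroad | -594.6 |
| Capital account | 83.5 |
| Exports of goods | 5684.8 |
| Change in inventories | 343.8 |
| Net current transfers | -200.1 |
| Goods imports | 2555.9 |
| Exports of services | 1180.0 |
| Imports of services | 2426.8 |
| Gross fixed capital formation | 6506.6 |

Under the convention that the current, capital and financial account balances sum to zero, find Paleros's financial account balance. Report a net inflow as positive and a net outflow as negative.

-1170.9

Goods balance = 5684.8 - 2555.9 = 3128.9
Services balance = 1180.0 - 2426.8 = -1246.8
Trade balance (goods + services) = 3128.9 + (-1246.8) = 1882.1
Net primary income = -594.6
Net secondary income = -200.1
Current account = 1882.1 + (-594.6) + (-200.1) = 1087.4
Financial account = -(1087.4 + 83.5) = -1170.9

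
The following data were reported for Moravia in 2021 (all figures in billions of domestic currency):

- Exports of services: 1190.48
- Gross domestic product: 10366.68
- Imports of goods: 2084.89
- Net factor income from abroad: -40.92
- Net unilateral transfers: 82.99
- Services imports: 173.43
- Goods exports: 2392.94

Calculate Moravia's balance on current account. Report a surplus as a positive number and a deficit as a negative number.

1367.17

Goods balance = 2392.94 - 2084.89 = 308.05
Services balance = 1190.48 - 173.43 = 1017.05
Trade balance (goods + services) = 308.05 + 1017.05 = 1325.10
Net primary income = -40.92
Net secondary income = 82.99
Current account = 1325.10 + (-40.92) + 82.99 = 1367.17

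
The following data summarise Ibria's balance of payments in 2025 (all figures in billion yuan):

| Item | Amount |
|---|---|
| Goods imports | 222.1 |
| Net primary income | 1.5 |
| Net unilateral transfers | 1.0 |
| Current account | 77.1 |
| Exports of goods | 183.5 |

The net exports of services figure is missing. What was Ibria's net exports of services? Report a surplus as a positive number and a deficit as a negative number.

113.2

Current account = goods balance + services balance + net primary income + net secondary income
Sum of the known components = -36.1
Net exports of services = CA - (known components) = 77.1 - (-36.1) = 113.2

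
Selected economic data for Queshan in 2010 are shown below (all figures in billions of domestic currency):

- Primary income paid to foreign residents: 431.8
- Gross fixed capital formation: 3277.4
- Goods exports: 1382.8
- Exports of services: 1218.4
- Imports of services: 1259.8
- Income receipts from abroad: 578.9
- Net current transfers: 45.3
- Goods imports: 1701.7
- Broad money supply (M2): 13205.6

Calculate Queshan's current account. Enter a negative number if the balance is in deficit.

Goods balance = 1382.8 - 1701.7 = -318.9
Services balance = 1218.4 - 1259.8 = -41.4
Trade balance (goods + services) = -318.9 + (-41.4) = -360.3
Net primary income = 578.9 - 431.8 = 147.1
Net secondary income = 45.3
Current account = -360.3 + 147.1 + 45.3 = -167.9

-167.9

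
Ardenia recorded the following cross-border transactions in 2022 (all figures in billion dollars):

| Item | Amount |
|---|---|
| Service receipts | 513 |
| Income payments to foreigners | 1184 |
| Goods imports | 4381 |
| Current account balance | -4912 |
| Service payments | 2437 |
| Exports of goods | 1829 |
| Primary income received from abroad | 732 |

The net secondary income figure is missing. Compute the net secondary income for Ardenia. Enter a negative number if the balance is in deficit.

Current account = goods balance + services balance + net primary income + net secondary income
Sum of the known components = -4928
Net secondary income = CA - (known components) = -4912 - (-4928) = 16

16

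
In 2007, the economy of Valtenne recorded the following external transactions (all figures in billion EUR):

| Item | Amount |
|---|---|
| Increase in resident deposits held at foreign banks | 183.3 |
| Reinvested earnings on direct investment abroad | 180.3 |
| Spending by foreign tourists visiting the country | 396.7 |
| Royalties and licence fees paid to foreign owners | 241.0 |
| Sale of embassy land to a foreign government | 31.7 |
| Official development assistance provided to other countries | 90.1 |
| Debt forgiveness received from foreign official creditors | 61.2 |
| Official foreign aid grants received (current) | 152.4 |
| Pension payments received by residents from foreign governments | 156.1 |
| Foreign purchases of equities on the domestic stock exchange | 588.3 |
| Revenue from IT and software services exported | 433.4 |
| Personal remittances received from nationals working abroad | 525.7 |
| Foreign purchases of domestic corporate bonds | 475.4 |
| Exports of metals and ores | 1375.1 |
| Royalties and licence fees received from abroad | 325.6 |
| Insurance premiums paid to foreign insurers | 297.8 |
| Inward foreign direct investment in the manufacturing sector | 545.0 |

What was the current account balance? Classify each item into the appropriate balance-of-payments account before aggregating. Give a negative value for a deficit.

2916.4

Goods: 1375.1
Services: 396.7 - 297.8 - 241.0 + 433.4 + 325.6 = 616.9
Primary income: 180.3
Secondary income: 156.1 + 152.4 - 90.1 + 525.7 = 744.1
Current account = 1375.1 + 616.9 + 180.3 + 744.1 = 2916.4
(Excluded from the current account — financial account: increase in resident deposits held at foreign banks 183.3, foreign purchases of equities on the domestic stock exchange 588.3, foreign purchases of domestic corporate bonds 475.4, inward foreign direct investment in the manufacturing sector 545.0; capital account: sale of embassy land to a foreign government 31.7, debt forgiveness received from foreign official creditors 61.2.)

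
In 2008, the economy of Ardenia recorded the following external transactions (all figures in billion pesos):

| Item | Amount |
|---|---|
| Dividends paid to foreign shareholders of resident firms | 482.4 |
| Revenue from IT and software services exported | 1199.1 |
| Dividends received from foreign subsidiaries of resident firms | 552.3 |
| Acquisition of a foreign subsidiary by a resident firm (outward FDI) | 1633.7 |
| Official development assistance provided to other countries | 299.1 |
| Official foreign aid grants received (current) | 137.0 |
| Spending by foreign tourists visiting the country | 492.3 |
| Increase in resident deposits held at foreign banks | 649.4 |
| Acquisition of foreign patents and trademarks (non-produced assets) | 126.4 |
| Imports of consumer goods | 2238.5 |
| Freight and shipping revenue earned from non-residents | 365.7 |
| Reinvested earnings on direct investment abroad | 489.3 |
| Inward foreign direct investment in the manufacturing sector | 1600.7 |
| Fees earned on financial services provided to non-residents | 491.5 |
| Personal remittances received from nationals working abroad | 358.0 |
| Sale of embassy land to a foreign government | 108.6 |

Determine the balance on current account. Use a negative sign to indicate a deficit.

Goods: -2238.5
Services: 365.7 + 492.3 + 491.5 + 1199.1 = 2548.6
Primary income: -482.4 + 552.3 + 489.3 = 559.2
Secondary income: 137.0 + 358.0 - 299.1 = 195.9
Current account = (-2238.5) + 2548.6 + 559.2 + 195.9 = 1065.2
(Excluded from the current account — financial account: acquisition of a foreign subsidiary by a resident firm (outward FDI) 1633.7, increase in resident deposits held at foreign banks 649.4, inward foreign direct investment in the manufacturing sector 1600.7; capital account: acquisition of foreign patents and trademarks (non-produced assets) 126.4, sale of embassy land to a foreign government 108.6.)

1065.2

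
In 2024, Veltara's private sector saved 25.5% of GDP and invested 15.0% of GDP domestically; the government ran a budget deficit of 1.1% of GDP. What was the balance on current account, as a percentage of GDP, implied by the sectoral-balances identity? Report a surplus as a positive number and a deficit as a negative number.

9.4

By the sectoral-balances identity, CA = (S_private - I) + (T - G).
Private balance = 25.5 - 15.0 = 10.5
Government balance (T - G) = -1.1
CA = 10.5 + (-1.1) = 9.4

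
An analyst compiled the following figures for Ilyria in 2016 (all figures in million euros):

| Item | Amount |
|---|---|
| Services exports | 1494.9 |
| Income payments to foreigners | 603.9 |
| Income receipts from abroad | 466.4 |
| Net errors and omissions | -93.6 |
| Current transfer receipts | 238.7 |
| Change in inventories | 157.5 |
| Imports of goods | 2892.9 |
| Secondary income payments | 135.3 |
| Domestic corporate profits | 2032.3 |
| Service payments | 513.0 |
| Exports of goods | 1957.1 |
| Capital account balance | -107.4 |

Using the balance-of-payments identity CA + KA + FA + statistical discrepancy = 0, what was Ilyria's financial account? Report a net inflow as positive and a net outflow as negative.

189.0

Goods balance = 1957.1 - 2892.9 = -935.8
Services balance = 1494.9 - 513.0 = 981.9
Trade balance (goods + services) = -935.8 + 981.9 = 46.1
Net primary income = 466.4 - 603.9 = -137.5
Net secondary income = 238.7 - 135.3 = 103.4
Current account = 46.1 + (-137.5) + 103.4 = 12.0
Financial account = -(12.0 + (-107.4) + (-93.6)) = 189.0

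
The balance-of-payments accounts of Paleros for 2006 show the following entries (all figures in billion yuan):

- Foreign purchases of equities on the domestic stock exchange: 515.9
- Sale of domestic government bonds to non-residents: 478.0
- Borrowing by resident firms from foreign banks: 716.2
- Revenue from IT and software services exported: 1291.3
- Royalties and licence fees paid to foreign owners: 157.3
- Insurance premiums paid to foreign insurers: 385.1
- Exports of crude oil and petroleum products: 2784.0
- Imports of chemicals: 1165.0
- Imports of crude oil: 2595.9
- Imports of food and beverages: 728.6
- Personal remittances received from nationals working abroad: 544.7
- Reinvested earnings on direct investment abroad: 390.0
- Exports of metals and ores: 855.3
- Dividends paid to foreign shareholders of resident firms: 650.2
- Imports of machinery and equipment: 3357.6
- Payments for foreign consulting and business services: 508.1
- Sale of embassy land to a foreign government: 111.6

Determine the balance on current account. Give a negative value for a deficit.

Goods: 2784.0 - 2595.9 + 855.3 - 3357.6 - 728.6 - 1165.0 = -4207.8
Services: -385.1 - 157.3 + 1291.3 - 508.1 = 240.8
Primary income: 390.0 - 650.2 = -260.2
Secondary income: 544.7
Current account = (-4207.8) + 240.8 + (-260.2) + 544.7 = -3682.5
(Excluded from the current account — financial account: foreign purchases of equities on the domestic stock exchange 515.9, sale of domestic government bonds to non-residents 478.0, borrowing by resident firms from foreign banks 716.2; capital account: sale of embassy land to a foreign government 111.6.)

-3682.5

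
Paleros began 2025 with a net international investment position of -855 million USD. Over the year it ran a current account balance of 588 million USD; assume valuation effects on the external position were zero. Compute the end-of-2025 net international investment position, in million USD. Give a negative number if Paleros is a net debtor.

With no valuation effects, change in NIIP = current account = 588
End-of-year NIIP = -855 + 588 = -267

-267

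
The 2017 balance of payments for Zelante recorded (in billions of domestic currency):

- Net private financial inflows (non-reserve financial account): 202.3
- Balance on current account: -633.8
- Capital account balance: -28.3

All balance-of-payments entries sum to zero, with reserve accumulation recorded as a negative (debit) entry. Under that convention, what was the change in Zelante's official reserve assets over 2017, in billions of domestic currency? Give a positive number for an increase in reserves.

-459.8

Official reserve transactions balance = -((-633.8) + (-28.3) + 202.3) = 459.8
An accumulation of reserves is recorded as a debit (negative entry), so the change in the stock of reserves is the negative of that balance.
Change in official reserves = -(459.8) = -459.8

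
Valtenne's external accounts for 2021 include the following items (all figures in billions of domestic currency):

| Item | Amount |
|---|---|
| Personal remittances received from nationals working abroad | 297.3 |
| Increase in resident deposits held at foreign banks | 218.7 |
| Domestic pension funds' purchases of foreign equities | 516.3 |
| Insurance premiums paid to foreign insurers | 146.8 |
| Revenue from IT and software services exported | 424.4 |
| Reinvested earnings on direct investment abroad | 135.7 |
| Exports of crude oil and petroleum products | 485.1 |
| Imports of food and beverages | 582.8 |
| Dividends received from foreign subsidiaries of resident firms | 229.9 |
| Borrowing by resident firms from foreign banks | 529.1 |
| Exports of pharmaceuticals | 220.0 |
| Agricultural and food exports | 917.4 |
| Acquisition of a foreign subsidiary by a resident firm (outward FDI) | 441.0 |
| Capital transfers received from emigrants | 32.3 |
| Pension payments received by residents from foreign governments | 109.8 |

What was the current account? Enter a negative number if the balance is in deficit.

Goods: 485.1 + 917.4 + 220.0 - 582.8 = 1039.7
Services: 424.4 - 146.8 = 277.6
Primary income: 135.7 + 229.9 = 365.6
Secondary income: 297.3 + 109.8 = 407.1
Current account = 1039.7 + 277.6 + 365.6 + 407.1 = 2090.0
(Excluded from the current account — financial account: increase in resident deposits held at foreign banks 218.7, domestic pension funds' purchases of foreign equities 516.3, borrowing by resident firms from foreign banks 529.1, acquisition of a foreign subsidiary by a resident firm (outward FDI) 441.0; capital account: capital transfers received from emigrants 32.3.)

2090.0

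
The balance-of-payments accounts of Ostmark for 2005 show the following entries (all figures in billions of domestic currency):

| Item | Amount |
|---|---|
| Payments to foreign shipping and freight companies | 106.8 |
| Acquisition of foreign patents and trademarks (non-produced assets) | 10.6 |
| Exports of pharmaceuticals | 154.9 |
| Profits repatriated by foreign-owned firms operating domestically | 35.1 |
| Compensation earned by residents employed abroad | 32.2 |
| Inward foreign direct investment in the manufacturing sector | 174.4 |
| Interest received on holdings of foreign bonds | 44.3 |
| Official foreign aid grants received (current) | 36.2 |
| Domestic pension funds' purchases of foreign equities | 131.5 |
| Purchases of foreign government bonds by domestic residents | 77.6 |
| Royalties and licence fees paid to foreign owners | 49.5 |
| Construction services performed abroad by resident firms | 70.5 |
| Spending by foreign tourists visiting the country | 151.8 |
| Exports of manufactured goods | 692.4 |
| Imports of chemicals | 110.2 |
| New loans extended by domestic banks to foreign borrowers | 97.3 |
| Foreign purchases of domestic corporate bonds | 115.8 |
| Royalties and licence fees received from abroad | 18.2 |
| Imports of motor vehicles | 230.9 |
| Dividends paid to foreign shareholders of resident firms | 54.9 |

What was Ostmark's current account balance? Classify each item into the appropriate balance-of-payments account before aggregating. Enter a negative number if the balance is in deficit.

613.1

Goods: 692.4 - 230.9 + 154.9 - 110.2 = 506.2
Services: 151.8 + 18.2 + 70.5 - 106.8 - 49.5 = 84.2
Primary income: -35.1 - 54.9 + 32.2 + 44.3 = -13.5
Secondary income: 36.2
Current account = 506.2 + 84.2 + (-13.5) + 36.2 = 613.1
(Excluded from the current account — capital account: acquisition of foreign patents and trademarks (non-produced assets) 10.6; financial account: inward foreign direct investment in the manufacturing sector 174.4, domestic pension funds' purchases of foreign equities 131.5, purchases of foreign government bonds by domestic residents 77.6, new loans extended by domestic banks to foreign borrowers 97.3, foreign purchases of domestic corporate bonds 115.8.)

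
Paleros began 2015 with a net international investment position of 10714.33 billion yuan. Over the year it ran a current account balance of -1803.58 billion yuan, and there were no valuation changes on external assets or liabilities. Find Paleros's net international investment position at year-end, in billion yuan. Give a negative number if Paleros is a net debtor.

8910.75

With no valuation effects, change in NIIP = current account = -1803.58
End-of-year NIIP = 10714.33 + (-1803.58) = 8910.75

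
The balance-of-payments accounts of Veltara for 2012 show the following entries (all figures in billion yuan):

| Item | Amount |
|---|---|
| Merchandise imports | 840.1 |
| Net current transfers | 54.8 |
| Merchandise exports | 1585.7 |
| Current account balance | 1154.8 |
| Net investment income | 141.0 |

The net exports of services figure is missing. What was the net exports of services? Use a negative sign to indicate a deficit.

213.4

Current account = goods balance + services balance + net primary income + net secondary income
Sum of the known components = 941.4
Net exports of services = CA - (known components) = 1154.8 - 941.4 = 213.4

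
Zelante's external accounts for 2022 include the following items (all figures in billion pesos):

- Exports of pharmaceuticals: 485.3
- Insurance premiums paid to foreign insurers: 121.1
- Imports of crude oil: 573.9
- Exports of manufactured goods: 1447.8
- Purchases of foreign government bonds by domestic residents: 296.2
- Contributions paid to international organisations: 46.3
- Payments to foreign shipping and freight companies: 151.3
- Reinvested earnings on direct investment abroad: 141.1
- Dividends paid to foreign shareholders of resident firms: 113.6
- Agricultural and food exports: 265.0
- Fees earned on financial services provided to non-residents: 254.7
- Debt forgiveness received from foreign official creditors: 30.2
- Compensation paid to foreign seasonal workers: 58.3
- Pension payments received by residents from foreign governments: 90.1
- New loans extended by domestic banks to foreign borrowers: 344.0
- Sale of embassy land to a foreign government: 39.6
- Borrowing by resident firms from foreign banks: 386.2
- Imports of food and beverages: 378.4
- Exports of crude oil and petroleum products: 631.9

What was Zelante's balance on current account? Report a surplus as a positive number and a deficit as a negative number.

1873.0

Goods: 631.9 + 265.0 - 573.9 + 1447.8 - 378.4 + 485.3 = 1877.7
Services: 254.7 - 121.1 - 151.3 = -17.7
Primary income: -58.3 + 141.1 - 113.6 = -30.8
Secondary income: 90.1 - 46.3 = 43.8
Current account = 1877.7 + (-17.7) + (-30.8) + 43.8 = 1873.0
(Excluded from the current account — financial account: purchases of foreign government bonds by domestic residents 296.2, new loans extended by domestic banks to foreign borrowers 344.0, borrowing by resident firms from foreign banks 386.2; capital account: debt forgiveness received from foreign official creditors 30.2, sale of embassy land to a foreign government 39.6.)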